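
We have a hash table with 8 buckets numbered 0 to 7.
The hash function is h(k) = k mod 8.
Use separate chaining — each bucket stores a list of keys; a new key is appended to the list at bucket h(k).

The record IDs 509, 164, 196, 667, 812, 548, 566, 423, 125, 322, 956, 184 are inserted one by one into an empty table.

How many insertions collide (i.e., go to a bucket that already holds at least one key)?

5

Insert 509: h=5, bucket 5 empty -> new chain.
Insert 164: h=4, bucket 4 empty -> new chain.
Insert 196: h=4, bucket 4 nonempty -> append to chain.
Insert 667: h=3, bucket 3 empty -> new chain.
Insert 812: h=4, bucket 4 nonempty -> append to chain.
Insert 548: h=4, bucket 4 nonempty -> append to chain.
Insert 566: h=6, bucket 6 empty -> new chain.
Insert 423: h=7, bucket 7 empty -> new chain.
Insert 125: h=5, bucket 5 nonempty -> append to chain.
Insert 322: h=2, bucket 2 empty -> new chain.
Insert 956: h=4, bucket 4 nonempty -> append to chain.
Insert 184: h=0, bucket 0 empty -> new chain.
Final buckets:
0: 184
1: _
2: 322
3: 667
4: 164 -> 196 -> 812 -> 548 -> 956
5: 509 -> 125
6: 566
7: 423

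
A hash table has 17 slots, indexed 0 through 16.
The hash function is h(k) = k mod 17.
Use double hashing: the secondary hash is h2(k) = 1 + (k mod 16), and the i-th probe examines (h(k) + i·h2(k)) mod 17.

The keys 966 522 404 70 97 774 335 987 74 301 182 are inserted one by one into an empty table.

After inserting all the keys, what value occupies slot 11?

966 hashes to 14; slot 14 is free => place at 14.
522 hashes to 12; slot 12 is free => place at 12.
404 hashes to 13; slot 13 is free => place at 13.
70 hashes to 2; slot 2 is free => place at 2.
97 hashes to 12, h2=2; 12,14 taken => place at 16.
774 hashes to 9; slot 9 is free => place at 9.
335 hashes to 12, h2=16; 12 taken => place at 11.
987 hashes to 1; slot 1 is free => place at 1.
74 hashes to 6; slot 6 is free => place at 6.
301 hashes to 12, h2=14; 12,9,6 taken => place at 3.
182 hashes to 12, h2=7; 12,2,9,16,6,13,3 taken => place at 10.
Table: [_, 987, 70, 301, _, _, 74, _, _, 774, 182, 335, 522, 404, 966, _, 97]

335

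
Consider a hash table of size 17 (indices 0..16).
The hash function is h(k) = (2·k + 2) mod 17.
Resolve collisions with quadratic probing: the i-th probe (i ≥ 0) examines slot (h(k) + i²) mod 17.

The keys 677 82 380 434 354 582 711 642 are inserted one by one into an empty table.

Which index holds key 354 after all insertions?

677 hashes to 13; slot 13 is free => place at 13.
82 hashes to 13; 13 taken => place at 14.
380 hashes to 14; 14 taken => place at 15.
434 hashes to 3; slot 3 is free => place at 3.
354 hashes to 13; 13,14 taken => place at 0.
582 hashes to 10; slot 10 is free => place at 10.
711 hashes to 13; 13,14,0 taken => place at 5.
642 hashes to 11; slot 11 is free => place at 11.
Table: [354, —, —, 434, —, 711, —, —, —, —, 582, 642, —, 677, 82, 380, —]

0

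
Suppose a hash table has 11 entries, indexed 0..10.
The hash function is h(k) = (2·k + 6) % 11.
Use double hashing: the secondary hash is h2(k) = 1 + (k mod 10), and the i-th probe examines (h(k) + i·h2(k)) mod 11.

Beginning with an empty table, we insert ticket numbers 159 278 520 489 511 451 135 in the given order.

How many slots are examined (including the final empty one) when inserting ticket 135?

4

Insert 159: h=5, slot 5 empty => index 5.
Insert 278: h=1, slot 1 empty => index 1.
Insert 520: h=1, h2=1, slot 1 occupied => index 2.
Insert 489: h=5, h2=10, slot 5 occupied => index 4.
Insert 511: h=5, h2=2, slot 5 occupied => index 7.
Insert 451: h=6, slot 6 empty => index 6.
Insert 135: h=1, h2=6, slots 1,7,2 occupied => index 8.
Table: [-, 278, 520, -, 489, 159, 451, 511, 135, -, -]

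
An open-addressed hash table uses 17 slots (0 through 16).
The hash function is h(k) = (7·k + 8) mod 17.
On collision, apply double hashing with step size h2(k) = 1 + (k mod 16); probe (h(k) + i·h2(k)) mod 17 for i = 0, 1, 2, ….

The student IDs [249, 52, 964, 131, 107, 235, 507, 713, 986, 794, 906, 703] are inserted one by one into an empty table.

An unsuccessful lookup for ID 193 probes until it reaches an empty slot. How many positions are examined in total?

Insert 249: h=0, slot 0 empty -> index 0.
Insert 52: h=15, slot 15 empty -> index 15.
Insert 964: h=7, slot 7 empty -> index 7.
Insert 131: h=7, h2=4, slot 7 occupied -> index 11.
Insert 107: h=9, slot 9 empty -> index 9.
Insert 235: h=4, slot 4 empty -> index 4.
Insert 507: h=4, h2=12, slot 4 occupied -> index 16.
Insert 713: h=1, slot 1 empty -> index 1.
Insert 986: h=8, slot 8 empty -> index 8.
Insert 794: h=7, h2=11, slots 7,1 occupied -> index 12.
Insert 906: h=9, h2=11, slot 9 occupied -> index 3.
Insert 703: h=16, h2=16, slots 16,15 occupied -> index 14.
Table: [249, 713, ∅, 906, 235, ∅, ∅, 964, 986, 107, ∅, 131, 794, ∅, 703, 52, 507]
Lookup 193: h=16, h2=2, probe 16,1,3,5 → slot 5 empty, not found.

4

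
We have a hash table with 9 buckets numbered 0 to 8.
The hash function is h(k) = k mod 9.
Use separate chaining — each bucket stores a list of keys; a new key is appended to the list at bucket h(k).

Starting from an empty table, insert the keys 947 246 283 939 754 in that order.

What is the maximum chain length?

Insert 947: h=2, bucket 2 empty → new chain.
Insert 246: h=3, bucket 3 empty → new chain.
Insert 283: h=4, bucket 4 empty → new chain.
Insert 939: h=3, bucket 3 nonempty → append to chain.
Insert 754: h=7, bucket 7 empty → new chain.
Final buckets:
0: _
1: _
2: 947
3: 246 -> 939
4: 283
5: _
6: _
7: 754
8: _

2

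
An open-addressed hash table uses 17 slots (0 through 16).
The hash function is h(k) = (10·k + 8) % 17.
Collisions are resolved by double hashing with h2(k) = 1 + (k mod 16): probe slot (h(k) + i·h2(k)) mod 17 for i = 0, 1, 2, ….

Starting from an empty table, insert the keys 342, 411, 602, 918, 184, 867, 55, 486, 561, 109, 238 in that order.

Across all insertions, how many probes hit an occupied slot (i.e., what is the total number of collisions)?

342: h=11 → slot 11
411: h=4 → slot 4
602: h=10 → slot 10
918: h=8 → slot 8
184: h=12 → slot 12
867: h=8, h2=4, probe 8,12,16 → slot 16
55: h=14 → slot 14
486: h=6 → slot 6
561: h=8, h2=2, probe 8,10,12,14,16,1 → slot 1
109: h=10, h2=14, probe 10,7 → slot 7
238: h=8, h2=15, probe 8,6,4,2 → slot 2
Table: [., 561, 238, ., 411, ., 486, 109, 918, ., 602, 342, 184, ., 55, ., 867]

11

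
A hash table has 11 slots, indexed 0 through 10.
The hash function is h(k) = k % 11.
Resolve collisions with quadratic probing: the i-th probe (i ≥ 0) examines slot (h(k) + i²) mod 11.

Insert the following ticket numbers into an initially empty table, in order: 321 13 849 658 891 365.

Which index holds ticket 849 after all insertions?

6

321: h=2 => slot 2
13: h=2, probe 2,3 => slot 3
849: h=2, probe 2,3,6 => slot 6
658: h=9 => slot 9
891: h=0 => slot 0
365: h=2, probe 2,3,6,0,7 => slot 7
Table: [891, —, 321, 13, —, —, 849, 365, —, 658, —]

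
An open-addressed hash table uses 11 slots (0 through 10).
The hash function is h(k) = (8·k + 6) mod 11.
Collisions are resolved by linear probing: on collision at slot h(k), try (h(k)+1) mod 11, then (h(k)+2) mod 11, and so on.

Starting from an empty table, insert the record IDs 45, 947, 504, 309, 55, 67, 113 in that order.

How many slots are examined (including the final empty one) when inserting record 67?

45: h=3 -> slot 3
947: h=3, probe 3,4 -> slot 4
504: h=1 -> slot 1
309: h=3, probe 3,4,5 -> slot 5
55: h=6 -> slot 6
67: h=3, probe 3,4,5,6,7 -> slot 7
113: h=8 -> slot 8
Table: [_, 504, _, 45, 947, 309, 55, 67, 113, _, _]

5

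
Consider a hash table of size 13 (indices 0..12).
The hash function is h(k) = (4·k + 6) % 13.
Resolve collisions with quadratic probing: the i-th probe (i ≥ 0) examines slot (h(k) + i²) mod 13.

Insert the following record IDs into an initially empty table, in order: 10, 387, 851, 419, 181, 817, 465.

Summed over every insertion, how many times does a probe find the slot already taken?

Insert 10: h=7, slot 7 empty -> index 7.
Insert 387: h=7, slot 7 occupied -> index 8.
Insert 851: h=4, slot 4 empty -> index 4.
Insert 419: h=5, slot 5 empty -> index 5.
Insert 181: h=2, slot 2 empty -> index 2.
Insert 817: h=11, slot 11 empty -> index 11.
Insert 465: h=7, slots 7,8,11 occupied -> index 3.
Table: [-, -, 181, 465, 851, 419, -, 10, 387, -, -, 817, -]

4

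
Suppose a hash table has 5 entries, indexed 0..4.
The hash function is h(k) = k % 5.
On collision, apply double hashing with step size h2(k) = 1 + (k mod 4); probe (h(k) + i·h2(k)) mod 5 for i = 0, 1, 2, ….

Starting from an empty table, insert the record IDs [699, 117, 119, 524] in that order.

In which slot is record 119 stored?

3

699 hashes to 4; slot 4 is free → place at 4.
117 hashes to 2; slot 2 is free → place at 2.
119 hashes to 4, h2=4; 4 taken → place at 3.
524 hashes to 4, h2=1; 4 taken → place at 0.
Table: [524, -, 117, 119, 699]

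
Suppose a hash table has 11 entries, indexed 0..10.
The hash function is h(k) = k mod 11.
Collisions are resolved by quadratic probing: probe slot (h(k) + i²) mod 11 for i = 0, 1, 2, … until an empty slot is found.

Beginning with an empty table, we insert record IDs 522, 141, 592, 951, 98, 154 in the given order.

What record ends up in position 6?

522: h=5 => slot 5
141: h=9 => slot 9
592: h=9, probe 9,10 => slot 10
951: h=5, probe 5,6 => slot 6
98: h=10, probe 10,0 => slot 0
154: h=0, probe 0,1 => slot 1
Table: [98, 154, -, -, -, 522, 951, -, -, 141, 592]

951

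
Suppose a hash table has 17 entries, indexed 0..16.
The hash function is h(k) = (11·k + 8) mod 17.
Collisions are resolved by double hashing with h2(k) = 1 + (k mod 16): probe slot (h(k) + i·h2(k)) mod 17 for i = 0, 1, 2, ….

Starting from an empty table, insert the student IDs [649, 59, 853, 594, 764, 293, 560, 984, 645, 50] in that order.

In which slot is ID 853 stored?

Insert 649: h=7, slot 7 empty -> index 7.
Insert 59: h=11, slot 11 empty -> index 11.
Insert 853: h=7, h2=6, slot 7 occupied -> index 13.
Insert 594: h=14, slot 14 empty -> index 14.
Insert 764: h=14, h2=13, slot 14 occupied -> index 10.
Insert 293: h=1, slot 1 empty -> index 1.
Insert 560: h=14, h2=1, slot 14 occupied -> index 15.
Insert 984: h=3, slot 3 empty -> index 3.
Insert 645: h=14, h2=6, slots 14,3 occupied -> index 9.
Insert 50: h=14, h2=3, slot 14 occupied -> index 0.
Table: [50, 293, ∅, 984, ∅, ∅, ∅, 649, ∅, 645, 764, 59, ∅, 853, 594, 560, ∅]

13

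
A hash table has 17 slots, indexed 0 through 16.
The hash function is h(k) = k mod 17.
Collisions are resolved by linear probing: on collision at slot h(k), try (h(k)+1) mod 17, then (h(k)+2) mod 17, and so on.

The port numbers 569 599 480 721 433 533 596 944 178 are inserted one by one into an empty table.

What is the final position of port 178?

11

Insert 569: h=8, slot 8 empty => index 8.
Insert 599: h=4, slot 4 empty => index 4.
Insert 480: h=4, slot 4 occupied => index 5.
Insert 721: h=7, slot 7 empty => index 7.
Insert 433: h=8, slot 8 occupied => index 9.
Insert 533: h=6, slot 6 empty => index 6.
Insert 596: h=1, slot 1 empty => index 1.
Insert 944: h=9, slot 9 occupied => index 10.
Insert 178: h=8, slots 8,9,10 occupied => index 11.
Table: [—, 596, —, —, 599, 480, 533, 721, 569, 433, 944, 178, —, —, —, —, —]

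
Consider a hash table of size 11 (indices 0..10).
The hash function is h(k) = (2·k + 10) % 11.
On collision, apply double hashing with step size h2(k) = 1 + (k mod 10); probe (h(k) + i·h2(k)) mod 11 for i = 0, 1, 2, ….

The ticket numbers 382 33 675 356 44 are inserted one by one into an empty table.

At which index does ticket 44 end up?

382 hashes to 4; slot 4 is free → place at 4.
33 hashes to 10; slot 10 is free → place at 10.
675 hashes to 7; slot 7 is free → place at 7.
356 hashes to 7, h2=7; 7 taken → place at 3.
44 hashes to 10, h2=5; 10,4 taken → place at 9.
Table: [∅, ∅, ∅, 356, 382, ∅, ∅, 675, ∅, 44, 33]

9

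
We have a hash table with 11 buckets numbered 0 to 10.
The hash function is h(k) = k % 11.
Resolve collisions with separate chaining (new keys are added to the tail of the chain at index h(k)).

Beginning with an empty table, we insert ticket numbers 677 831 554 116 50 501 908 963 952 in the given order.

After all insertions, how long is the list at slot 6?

8

Insert 677: h=6, bucket 6 empty → new chain.
Insert 831: h=6, bucket 6 nonempty → append to chain.
Insert 554: h=4, bucket 4 empty → new chain.
Insert 116: h=6, bucket 6 nonempty → append to chain.
Insert 50: h=6, bucket 6 nonempty → append to chain.
Insert 501: h=6, bucket 6 nonempty → append to chain.
Insert 908: h=6, bucket 6 nonempty → append to chain.
Insert 963: h=6, bucket 6 nonempty → append to chain.
Insert 952: h=6, bucket 6 nonempty → append to chain.
Final buckets:
0: -
1: -
2: -
3: -
4: 554
5: -
6: 677 -> 831 -> 116 -> 50 -> 501 -> 908 -> 963 -> 952
7: -
8: -
9: -
10: -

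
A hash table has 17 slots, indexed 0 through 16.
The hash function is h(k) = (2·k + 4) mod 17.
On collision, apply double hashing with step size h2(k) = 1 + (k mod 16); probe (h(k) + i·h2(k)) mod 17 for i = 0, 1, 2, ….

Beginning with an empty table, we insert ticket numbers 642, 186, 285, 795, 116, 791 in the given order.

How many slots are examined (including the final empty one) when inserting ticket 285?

2

642: h=13 → slot 13
186: h=2 → slot 2
285: h=13, h2=14, probe 13,10 → slot 10
795: h=13, h2=12, probe 13,8 → slot 8
116: h=15 → slot 15
791: h=5 → slot 5
Table: [_, _, 186, _, _, 791, _, _, 795, _, 285, _, _, 642, _, 116, _]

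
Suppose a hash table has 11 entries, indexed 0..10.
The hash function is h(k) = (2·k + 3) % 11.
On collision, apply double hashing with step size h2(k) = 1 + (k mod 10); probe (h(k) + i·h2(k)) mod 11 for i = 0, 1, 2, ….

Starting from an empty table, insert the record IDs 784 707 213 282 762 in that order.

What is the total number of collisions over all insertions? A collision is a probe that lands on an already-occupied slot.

5

784: h=9 → slot 9
707: h=9, h2=8, probe 9,6 → slot 6
213: h=0 → slot 0
282: h=6, h2=3, probe 6,9,1 → slot 1
762: h=9, h2=3, probe 9,1,4 → slot 4
Table: [213, 282, _, _, 762, _, 707, _, _, 784, _]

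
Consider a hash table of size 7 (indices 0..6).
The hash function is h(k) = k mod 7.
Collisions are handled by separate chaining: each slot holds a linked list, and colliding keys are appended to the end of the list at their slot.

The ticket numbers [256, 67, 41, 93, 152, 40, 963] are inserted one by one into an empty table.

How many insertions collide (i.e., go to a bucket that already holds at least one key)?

3

256 → bucket 4
67 → bucket 4 (collision)
41 → bucket 6
93 → bucket 2
152 → bucket 5
40 → bucket 5 (collision)
963 → bucket 4 (collision)
Final buckets:
0: ∅
1: ∅
2: 93
3: ∅
4: 256 -> 67 -> 963
5: 152 -> 40
6: 41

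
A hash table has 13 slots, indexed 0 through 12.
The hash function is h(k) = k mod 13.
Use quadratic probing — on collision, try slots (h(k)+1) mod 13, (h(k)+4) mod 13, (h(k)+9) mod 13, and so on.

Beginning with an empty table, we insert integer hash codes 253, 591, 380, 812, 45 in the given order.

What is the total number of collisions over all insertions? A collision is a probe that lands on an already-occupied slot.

253 hashes to 6; slot 6 is free -> place at 6.
591 hashes to 6; 6 taken -> place at 7.
380 hashes to 3; slot 3 is free -> place at 3.
812 hashes to 6; 6,7 taken -> place at 10.
45 hashes to 6; 6,7,10 taken -> place at 2.
Table: [-, -, 45, 380, -, -, 253, 591, -, -, 812, -, -]

6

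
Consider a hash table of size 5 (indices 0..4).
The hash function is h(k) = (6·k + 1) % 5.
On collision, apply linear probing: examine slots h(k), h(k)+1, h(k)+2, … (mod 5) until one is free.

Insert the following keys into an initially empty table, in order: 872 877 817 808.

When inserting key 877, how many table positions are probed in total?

872 hashes to 3; slot 3 is free -> place at 3.
877 hashes to 3; 3 taken -> place at 4.
817 hashes to 3; 3,4 taken -> place at 0.
808 hashes to 4; 4,0 taken -> place at 1.
Table: [817, 808, _, 872, 877]

2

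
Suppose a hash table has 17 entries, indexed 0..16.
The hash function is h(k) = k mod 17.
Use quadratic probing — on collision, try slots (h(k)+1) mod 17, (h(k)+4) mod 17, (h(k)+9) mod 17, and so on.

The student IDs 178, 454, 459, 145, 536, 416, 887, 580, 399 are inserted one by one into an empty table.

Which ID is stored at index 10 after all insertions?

178 hashes to 8; slot 8 is free -> place at 8.
454 hashes to 12; slot 12 is free -> place at 12.
459 hashes to 0; slot 0 is free -> place at 0.
145 hashes to 9; slot 9 is free -> place at 9.
536 hashes to 9; 9 taken -> place at 10.
416 hashes to 8; 8,9,12,0 taken -> place at 7.
887 hashes to 3; slot 3 is free -> place at 3.
580 hashes to 2; slot 2 is free -> place at 2.
399 hashes to 8; 8,9,12,0,7 taken -> place at 16.
Table: [459, ∅, 580, 887, ∅, ∅, ∅, 416, 178, 145, 536, ∅, 454, ∅, ∅, ∅, 399]

536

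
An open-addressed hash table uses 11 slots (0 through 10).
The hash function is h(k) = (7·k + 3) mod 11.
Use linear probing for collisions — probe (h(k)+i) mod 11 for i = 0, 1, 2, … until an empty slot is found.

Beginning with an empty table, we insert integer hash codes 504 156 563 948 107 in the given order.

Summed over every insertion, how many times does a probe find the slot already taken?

504: h=0 → slot 0
156: h=6 → slot 6
563: h=6, probe 6,7 → slot 7
948: h=6, probe 6,7,8 → slot 8
107: h=4 → slot 4
Table: [504, -, -, -, 107, -, 156, 563, 948, -, -]

3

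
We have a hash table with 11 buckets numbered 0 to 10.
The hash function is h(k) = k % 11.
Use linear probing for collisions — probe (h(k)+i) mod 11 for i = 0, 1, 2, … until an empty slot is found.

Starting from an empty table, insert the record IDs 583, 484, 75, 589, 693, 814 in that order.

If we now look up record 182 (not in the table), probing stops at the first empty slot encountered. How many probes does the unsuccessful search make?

2

583 hashes to 0; slot 0 is free → place at 0.
484 hashes to 0; 0 taken → place at 1.
75 hashes to 9; slot 9 is free → place at 9.
589 hashes to 6; slot 6 is free → place at 6.
693 hashes to 0; 0,1 taken → place at 2.
814 hashes to 0; 0,1,2 taken → place at 3.
Table: [583, 484, 693, 814, _, _, 589, _, _, 75, _]
Lookup 182: h=6, probe 6,7 → slot 7 empty, not found.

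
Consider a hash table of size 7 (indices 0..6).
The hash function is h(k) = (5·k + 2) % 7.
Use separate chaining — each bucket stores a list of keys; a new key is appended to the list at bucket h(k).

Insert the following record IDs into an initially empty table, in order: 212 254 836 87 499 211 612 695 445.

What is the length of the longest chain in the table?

4

Insert 212: h=5, bucket 5 empty -> new chain.
Insert 254: h=5, bucket 5 nonempty -> append to chain.
Insert 836: h=3, bucket 3 empty -> new chain.
Insert 87: h=3, bucket 3 nonempty -> append to chain.
Insert 499: h=5, bucket 5 nonempty -> append to chain.
Insert 211: h=0, bucket 0 empty -> new chain.
Insert 612: h=3, bucket 3 nonempty -> append to chain.
Insert 695: h=5, bucket 5 nonempty -> append to chain.
Insert 445: h=1, bucket 1 empty -> new chain.
Final buckets:
0: 211
1: 445
2: —
3: 836 -> 87 -> 612
4: —
5: 212 -> 254 -> 499 -> 695
6: —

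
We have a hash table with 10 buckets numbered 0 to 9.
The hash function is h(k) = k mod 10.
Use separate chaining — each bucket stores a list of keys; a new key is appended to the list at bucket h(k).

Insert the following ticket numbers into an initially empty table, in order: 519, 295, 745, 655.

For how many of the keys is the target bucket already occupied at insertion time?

519 → bucket 9
295 → bucket 5
745 → bucket 5 (collision)
655 → bucket 5 (collision)
Final buckets:
0: -
1: -
2: -
3: -
4: -
5: 295 -> 745 -> 655
6: -
7: -
8: -
9: 519

2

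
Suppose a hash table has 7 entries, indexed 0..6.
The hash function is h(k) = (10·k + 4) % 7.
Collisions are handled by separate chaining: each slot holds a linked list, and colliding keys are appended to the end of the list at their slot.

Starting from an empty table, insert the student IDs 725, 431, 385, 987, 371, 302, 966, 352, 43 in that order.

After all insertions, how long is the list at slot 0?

725 -> bucket 2
431 -> bucket 2 (collision)
385 -> bucket 4
987 -> bucket 4 (collision)
371 -> bucket 4 (collision)
302 -> bucket 0
966 -> bucket 4 (collision)
352 -> bucket 3
43 -> bucket 0 (collision)
Final buckets:
0: 302 -> 43
1: _
2: 725 -> 431
3: 352
4: 385 -> 987 -> 371 -> 966
5: _
6: _

2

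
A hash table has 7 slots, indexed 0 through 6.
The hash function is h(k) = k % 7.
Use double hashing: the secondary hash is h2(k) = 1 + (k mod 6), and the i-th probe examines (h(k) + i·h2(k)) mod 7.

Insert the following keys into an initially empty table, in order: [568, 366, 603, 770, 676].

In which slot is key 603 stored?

Insert 568: h=1, slot 1 empty → index 1.
Insert 366: h=2, slot 2 empty → index 2.
Insert 603: h=1, h2=4, slot 1 occupied → index 5.
Insert 770: h=0, slot 0 empty → index 0.
Insert 676: h=4, slot 4 empty → index 4.
Table: [770, 568, 366, _, 676, 603, _]

5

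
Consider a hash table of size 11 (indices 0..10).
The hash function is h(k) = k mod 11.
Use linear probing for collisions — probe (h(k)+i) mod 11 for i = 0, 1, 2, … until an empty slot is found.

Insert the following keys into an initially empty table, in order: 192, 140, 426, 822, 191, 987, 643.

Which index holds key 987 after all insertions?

192: h=5 => slot 5
140: h=8 => slot 8
426: h=8, probe 8,9 => slot 9
822: h=8, probe 8,9,10 => slot 10
191: h=4 => slot 4
987: h=8, probe 8,9,10,0 => slot 0
643: h=5, probe 5,6 => slot 6
Table: [987, ∅, ∅, ∅, 191, 192, 643, ∅, 140, 426, 822]

0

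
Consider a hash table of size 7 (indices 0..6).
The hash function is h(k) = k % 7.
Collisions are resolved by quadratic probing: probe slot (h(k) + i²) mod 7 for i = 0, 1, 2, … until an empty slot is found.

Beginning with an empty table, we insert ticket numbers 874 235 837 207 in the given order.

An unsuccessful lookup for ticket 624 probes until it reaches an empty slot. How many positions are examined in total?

874: h=6 => slot 6
235: h=4 => slot 4
837: h=4, probe 4,5 => slot 5
207: h=4, probe 4,5,1 => slot 1
Table: [∅, 207, ∅, ∅, 235, 837, 874]
Lookup 624: h=1, probe 1,2 → slot 2 empty, not found.

2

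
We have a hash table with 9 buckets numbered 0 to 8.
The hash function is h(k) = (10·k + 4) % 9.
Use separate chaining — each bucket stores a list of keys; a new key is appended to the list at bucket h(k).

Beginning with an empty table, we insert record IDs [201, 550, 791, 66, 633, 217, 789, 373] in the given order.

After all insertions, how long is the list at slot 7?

201 -> bucket 7
550 -> bucket 5
791 -> bucket 3
66 -> bucket 7 (collision)
633 -> bucket 7 (collision)
217 -> bucket 5 (collision)
789 -> bucket 1
373 -> bucket 8
Final buckets:
0: -
1: 789
2: -
3: 791
4: -
5: 550 -> 217
6: -
7: 201 -> 66 -> 633
8: 373

3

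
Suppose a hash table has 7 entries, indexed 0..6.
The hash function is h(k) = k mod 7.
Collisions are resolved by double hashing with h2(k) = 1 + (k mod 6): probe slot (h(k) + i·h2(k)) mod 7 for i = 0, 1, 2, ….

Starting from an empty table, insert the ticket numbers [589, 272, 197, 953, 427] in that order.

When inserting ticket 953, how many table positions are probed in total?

589 hashes to 1; slot 1 is free -> place at 1.
272 hashes to 6; slot 6 is free -> place at 6.
197 hashes to 1, h2=6; 1 taken -> place at 0.
953 hashes to 1, h2=6; 1,0,6 taken -> place at 5.
427 hashes to 0, h2=2; 0 taken -> place at 2.
Table: [197, 589, 427, ., ., 953, 272]

4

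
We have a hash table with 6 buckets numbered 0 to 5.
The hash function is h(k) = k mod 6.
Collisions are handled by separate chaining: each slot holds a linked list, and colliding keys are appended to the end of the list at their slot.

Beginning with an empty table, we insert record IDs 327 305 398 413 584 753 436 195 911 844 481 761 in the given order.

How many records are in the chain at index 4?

327 -> bucket 3
305 -> bucket 5
398 -> bucket 2
413 -> bucket 5 (collision)
584 -> bucket 2 (collision)
753 -> bucket 3 (collision)
436 -> bucket 4
195 -> bucket 3 (collision)
911 -> bucket 5 (collision)
844 -> bucket 4 (collision)
481 -> bucket 1
761 -> bucket 5 (collision)
Final buckets:
0: ∅
1: 481
2: 398 -> 584
3: 327 -> 753 -> 195
4: 436 -> 844
5: 305 -> 413 -> 911 -> 761

2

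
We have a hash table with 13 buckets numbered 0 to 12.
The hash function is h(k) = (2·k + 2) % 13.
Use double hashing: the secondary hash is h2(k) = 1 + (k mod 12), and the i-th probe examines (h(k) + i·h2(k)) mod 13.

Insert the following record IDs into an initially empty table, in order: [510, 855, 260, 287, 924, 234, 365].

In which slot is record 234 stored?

3

510: h=8 → slot 8
855: h=9 → slot 9
260: h=2 → slot 2
287: h=4 → slot 4
924: h=4, h2=1, probe 4,5 → slot 5
234: h=2, h2=7, probe 2,9,3 → slot 3
365: h=4, h2=6, probe 4,10 → slot 10
Table: [., ., 260, 234, 287, 924, ., ., 510, 855, 365, ., .]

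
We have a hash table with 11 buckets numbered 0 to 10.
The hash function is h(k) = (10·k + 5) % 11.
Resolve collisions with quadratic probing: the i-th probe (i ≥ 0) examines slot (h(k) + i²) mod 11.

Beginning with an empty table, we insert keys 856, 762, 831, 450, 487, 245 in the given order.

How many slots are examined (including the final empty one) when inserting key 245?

Insert 856: h=7, slot 7 empty -> index 7.
Insert 762: h=2, slot 2 empty -> index 2.
Insert 831: h=10, slot 10 empty -> index 10.
Insert 450: h=6, slot 6 empty -> index 6.
Insert 487: h=2, slot 2 occupied -> index 3.
Insert 245: h=2, slots 2,3,6 occupied -> index 0.
Table: [245, —, 762, 487, —, —, 450, 856, —, —, 831]

4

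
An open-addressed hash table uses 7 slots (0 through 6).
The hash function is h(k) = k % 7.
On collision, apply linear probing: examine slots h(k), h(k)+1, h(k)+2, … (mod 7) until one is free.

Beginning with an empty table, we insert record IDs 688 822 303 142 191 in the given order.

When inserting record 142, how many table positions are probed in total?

688 hashes to 2; slot 2 is free → place at 2.
822 hashes to 3; slot 3 is free → place at 3.
303 hashes to 2; 2,3 taken → place at 4.
142 hashes to 2; 2,3,4 taken → place at 5.
191 hashes to 2; 2,3,4,5 taken → place at 6.
Table: [., ., 688, 822, 303, 142, 191]

4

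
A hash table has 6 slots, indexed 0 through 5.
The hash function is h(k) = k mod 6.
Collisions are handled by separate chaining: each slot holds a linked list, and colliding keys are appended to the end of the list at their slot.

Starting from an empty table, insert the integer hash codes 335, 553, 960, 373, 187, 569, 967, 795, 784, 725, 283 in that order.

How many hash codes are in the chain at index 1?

Insert 335: h=5, bucket 5 empty → new chain.
Insert 553: h=1, bucket 1 empty → new chain.
Insert 960: h=0, bucket 0 empty → new chain.
Insert 373: h=1, bucket 1 nonempty → append to chain.
Insert 187: h=1, bucket 1 nonempty → append to chain.
Insert 569: h=5, bucket 5 nonempty → append to chain.
Insert 967: h=1, bucket 1 nonempty → append to chain.
Insert 795: h=3, bucket 3 empty → new chain.
Insert 784: h=4, bucket 4 empty → new chain.
Insert 725: h=5, bucket 5 nonempty → append to chain.
Insert 283: h=1, bucket 1 nonempty → append to chain.
Final buckets:
0: 960
1: 553 -> 373 -> 187 -> 967 -> 283
2: ∅
3: 795
4: 784
5: 335 -> 569 -> 725

5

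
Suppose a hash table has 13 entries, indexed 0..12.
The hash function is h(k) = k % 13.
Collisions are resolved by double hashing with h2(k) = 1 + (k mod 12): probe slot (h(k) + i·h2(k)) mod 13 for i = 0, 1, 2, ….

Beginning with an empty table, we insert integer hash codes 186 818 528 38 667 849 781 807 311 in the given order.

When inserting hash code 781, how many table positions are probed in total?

186: h=4 => slot 4
818: h=12 => slot 12
528: h=8 => slot 8
38: h=12, h2=3, probe 12,2 => slot 2
667: h=4, h2=8, probe 4,12,7 => slot 7
849: h=4, h2=10, probe 4,1 => slot 1
781: h=1, h2=2, probe 1,3 => slot 3
807: h=1, h2=4, probe 1,5 => slot 5
311: h=12, h2=12, probe 12,11 => slot 11
Table: [∅, 849, 38, 781, 186, 807, ∅, 667, 528, ∅, ∅, 311, 818]

2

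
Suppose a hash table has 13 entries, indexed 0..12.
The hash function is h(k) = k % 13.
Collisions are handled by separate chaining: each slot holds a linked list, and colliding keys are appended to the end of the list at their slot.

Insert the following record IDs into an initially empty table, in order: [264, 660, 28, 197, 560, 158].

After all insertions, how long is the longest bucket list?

3

264 -> bucket 4
660 -> bucket 10
28 -> bucket 2
197 -> bucket 2 (collision)
560 -> bucket 1
158 -> bucket 2 (collision)
Final buckets:
0: —
1: 560
2: 28 -> 197 -> 158
3: —
4: 264
5: —
6: —
7: —
8: —
9: —
10: 660
11: —
12: —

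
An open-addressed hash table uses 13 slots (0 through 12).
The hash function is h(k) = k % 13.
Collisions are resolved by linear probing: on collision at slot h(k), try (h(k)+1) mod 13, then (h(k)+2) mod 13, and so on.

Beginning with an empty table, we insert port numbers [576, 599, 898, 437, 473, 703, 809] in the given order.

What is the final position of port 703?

3

Insert 576: h=4, slot 4 empty → index 4.
Insert 599: h=1, slot 1 empty → index 1.
Insert 898: h=1, slot 1 occupied → index 2.
Insert 437: h=8, slot 8 empty → index 8.
Insert 473: h=5, slot 5 empty → index 5.
Insert 703: h=1, slots 1,2 occupied → index 3.
Insert 809: h=3, slots 3,4,5 occupied → index 6.
Table: [_, 599, 898, 703, 576, 473, 809, _, 437, _, _, _, _]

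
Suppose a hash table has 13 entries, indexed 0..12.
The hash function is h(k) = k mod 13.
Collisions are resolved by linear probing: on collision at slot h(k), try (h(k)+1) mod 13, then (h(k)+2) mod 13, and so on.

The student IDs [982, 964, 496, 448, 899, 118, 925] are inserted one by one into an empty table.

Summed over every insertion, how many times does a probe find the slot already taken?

982 hashes to 7; slot 7 is free => place at 7.
964 hashes to 2; slot 2 is free => place at 2.
496 hashes to 2; 2 taken => place at 3.
448 hashes to 6; slot 6 is free => place at 6.
899 hashes to 2; 2,3 taken => place at 4.
118 hashes to 1; slot 1 is free => place at 1.
925 hashes to 2; 2,3,4 taken => place at 5.
Table: [., 118, 964, 496, 899, 925, 448, 982, ., ., ., ., .]

6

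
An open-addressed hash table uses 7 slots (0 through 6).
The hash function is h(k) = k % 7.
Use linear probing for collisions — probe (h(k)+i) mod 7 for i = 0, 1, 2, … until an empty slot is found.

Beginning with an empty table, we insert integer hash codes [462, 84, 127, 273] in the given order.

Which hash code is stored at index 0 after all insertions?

462

Insert 462: h=0, slot 0 empty -> index 0.
Insert 84: h=0, slot 0 occupied -> index 1.
Insert 127: h=1, slot 1 occupied -> index 2.
Insert 273: h=0, slots 0,1,2 occupied -> index 3.
Table: [462, 84, 127, 273, ., ., .]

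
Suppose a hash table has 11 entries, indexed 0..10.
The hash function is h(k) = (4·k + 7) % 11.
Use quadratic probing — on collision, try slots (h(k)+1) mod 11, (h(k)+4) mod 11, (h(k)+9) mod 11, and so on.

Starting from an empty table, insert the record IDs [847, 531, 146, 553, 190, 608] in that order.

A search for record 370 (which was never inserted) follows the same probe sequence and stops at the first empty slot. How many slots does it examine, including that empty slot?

2

847 hashes to 7; slot 7 is free => place at 7.
531 hashes to 8; slot 8 is free => place at 8.
146 hashes to 8; 8 taken => place at 9.
553 hashes to 8; 8,9 taken => place at 1.
190 hashes to 8; 8,9,1 taken => place at 6.
608 hashes to 8; 8,9,1,6 taken => place at 2.
Table: [—, 553, 608, —, —, —, 190, 847, 531, 146, —]
Lookup 370: h=2, probe 2,3 → slot 3 empty, not found.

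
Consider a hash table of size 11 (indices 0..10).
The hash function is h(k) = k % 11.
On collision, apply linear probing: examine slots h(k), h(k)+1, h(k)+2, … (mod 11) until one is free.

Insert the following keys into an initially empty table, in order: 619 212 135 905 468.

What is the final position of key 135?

5

619: h=3 → slot 3
212: h=3, probe 3,4 → slot 4
135: h=3, probe 3,4,5 → slot 5
905: h=3, probe 3,4,5,6 → slot 6
468: h=6, probe 6,7 → slot 7
Table: [—, —, —, 619, 212, 135, 905, 468, —, —, —]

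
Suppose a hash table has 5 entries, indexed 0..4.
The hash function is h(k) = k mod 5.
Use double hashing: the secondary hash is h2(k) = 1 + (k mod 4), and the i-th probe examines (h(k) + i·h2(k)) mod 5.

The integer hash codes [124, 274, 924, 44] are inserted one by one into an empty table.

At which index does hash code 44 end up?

124 hashes to 4; slot 4 is free → place at 4.
274 hashes to 4, h2=3; 4 taken → place at 2.
924 hashes to 4, h2=1; 4 taken → place at 0.
44 hashes to 4, h2=1; 4,0 taken → place at 1.
Table: [924, 44, 274, -, 124]

1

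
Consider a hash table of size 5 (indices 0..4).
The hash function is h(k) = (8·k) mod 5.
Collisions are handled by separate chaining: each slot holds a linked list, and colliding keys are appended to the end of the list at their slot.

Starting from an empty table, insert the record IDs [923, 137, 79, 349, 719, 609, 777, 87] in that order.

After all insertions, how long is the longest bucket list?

923 → bucket 4
137 → bucket 1
79 → bucket 2
349 → bucket 2 (collision)
719 → bucket 2 (collision)
609 → bucket 2 (collision)
777 → bucket 1 (collision)
87 → bucket 1 (collision)
Final buckets:
0: .
1: 137 -> 777 -> 87
2: 79 -> 349 -> 719 -> 609
3: .
4: 923

4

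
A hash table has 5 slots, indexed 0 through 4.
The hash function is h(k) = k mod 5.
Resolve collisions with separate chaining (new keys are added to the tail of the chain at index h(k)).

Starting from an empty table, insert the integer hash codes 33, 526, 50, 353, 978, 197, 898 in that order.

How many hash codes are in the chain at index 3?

33 -> bucket 3
526 -> bucket 1
50 -> bucket 0
353 -> bucket 3 (collision)
978 -> bucket 3 (collision)
197 -> bucket 2
898 -> bucket 3 (collision)
Final buckets:
0: 50
1: 526
2: 197
3: 33 -> 353 -> 978 -> 898
4: —

4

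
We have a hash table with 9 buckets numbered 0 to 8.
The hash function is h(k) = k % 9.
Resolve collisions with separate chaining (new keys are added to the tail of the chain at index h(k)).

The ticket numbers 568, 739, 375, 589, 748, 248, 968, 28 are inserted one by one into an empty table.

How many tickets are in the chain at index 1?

Insert 568: h=1, bucket 1 empty -> new chain.
Insert 739: h=1, bucket 1 nonempty -> append to chain.
Insert 375: h=6, bucket 6 empty -> new chain.
Insert 589: h=4, bucket 4 empty -> new chain.
Insert 748: h=1, bucket 1 nonempty -> append to chain.
Insert 248: h=5, bucket 5 empty -> new chain.
Insert 968: h=5, bucket 5 nonempty -> append to chain.
Insert 28: h=1, bucket 1 nonempty -> append to chain.
Final buckets:
0: —
1: 568 -> 739 -> 748 -> 28
2: —
3: —
4: 589
5: 248 -> 968
6: 375
7: —
8: —

4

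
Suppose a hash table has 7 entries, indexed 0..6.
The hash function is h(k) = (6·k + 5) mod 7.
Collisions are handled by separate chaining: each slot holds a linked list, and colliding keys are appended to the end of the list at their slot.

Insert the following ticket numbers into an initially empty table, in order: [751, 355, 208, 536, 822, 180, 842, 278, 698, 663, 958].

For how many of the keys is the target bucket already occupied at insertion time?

Insert 751: h=3, bucket 3 empty → new chain.
Insert 355: h=0, bucket 0 empty → new chain.
Insert 208: h=0, bucket 0 nonempty → append to chain.
Insert 536: h=1, bucket 1 empty → new chain.
Insert 822: h=2, bucket 2 empty → new chain.
Insert 180: h=0, bucket 0 nonempty → append to chain.
Insert 842: h=3, bucket 3 nonempty → append to chain.
Insert 278: h=0, bucket 0 nonempty → append to chain.
Insert 698: h=0, bucket 0 nonempty → append to chain.
Insert 663: h=0, bucket 0 nonempty → append to chain.
Insert 958: h=6, bucket 6 empty → new chain.
Final buckets:
0: 355 -> 208 -> 180 -> 278 -> 698 -> 663
1: 536
2: 822
3: 751 -> 842
4: -
5: -
6: 958

6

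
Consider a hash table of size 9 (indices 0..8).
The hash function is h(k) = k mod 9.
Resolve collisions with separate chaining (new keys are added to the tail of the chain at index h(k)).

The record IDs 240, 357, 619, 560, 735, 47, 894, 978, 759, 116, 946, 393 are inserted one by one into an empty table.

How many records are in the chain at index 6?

Insert 240: h=6, bucket 6 empty → new chain.
Insert 357: h=6, bucket 6 nonempty → append to chain.
Insert 619: h=7, bucket 7 empty → new chain.
Insert 560: h=2, bucket 2 empty → new chain.
Insert 735: h=6, bucket 6 nonempty → append to chain.
Insert 47: h=2, bucket 2 nonempty → append to chain.
Insert 894: h=3, bucket 3 empty → new chain.
Insert 978: h=6, bucket 6 nonempty → append to chain.
Insert 759: h=3, bucket 3 nonempty → append to chain.
Insert 116: h=8, bucket 8 empty → new chain.
Insert 946: h=1, bucket 1 empty → new chain.
Insert 393: h=6, bucket 6 nonempty → append to chain.
Final buckets:
0: —
1: 946
2: 560 -> 47
3: 894 -> 759
4: —
5: —
6: 240 -> 357 -> 735 -> 978 -> 393
7: 619
8: 116

5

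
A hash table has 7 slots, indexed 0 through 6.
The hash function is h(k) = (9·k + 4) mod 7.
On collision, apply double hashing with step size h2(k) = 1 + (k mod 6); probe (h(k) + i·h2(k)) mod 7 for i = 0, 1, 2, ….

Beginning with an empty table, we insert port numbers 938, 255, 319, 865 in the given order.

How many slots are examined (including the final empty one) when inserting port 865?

2

938: h=4 -> slot 4
255: h=3 -> slot 3
319: h=5 -> slot 5
865: h=5, h2=2, probe 5,0 -> slot 0
Table: [865, _, _, 255, 938, 319, _]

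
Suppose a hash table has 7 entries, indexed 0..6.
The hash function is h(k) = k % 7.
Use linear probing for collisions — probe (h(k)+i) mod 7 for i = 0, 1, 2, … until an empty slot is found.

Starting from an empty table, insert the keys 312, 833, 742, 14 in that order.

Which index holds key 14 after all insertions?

Insert 312: h=4, slot 4 empty → index 4.
Insert 833: h=0, slot 0 empty → index 0.
Insert 742: h=0, slot 0 occupied → index 1.
Insert 14: h=0, slots 0,1 occupied → index 2.
Table: [833, 742, 14, —, 312, —, —]

2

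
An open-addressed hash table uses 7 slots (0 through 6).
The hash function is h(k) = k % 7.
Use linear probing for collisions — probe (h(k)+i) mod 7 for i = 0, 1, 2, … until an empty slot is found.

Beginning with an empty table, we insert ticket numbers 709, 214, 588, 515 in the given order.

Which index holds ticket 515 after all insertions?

Insert 709: h=2, slot 2 empty -> index 2.
Insert 214: h=4, slot 4 empty -> index 4.
Insert 588: h=0, slot 0 empty -> index 0.
Insert 515: h=4, slot 4 occupied -> index 5.
Table: [588, -, 709, -, 214, 515, -]

5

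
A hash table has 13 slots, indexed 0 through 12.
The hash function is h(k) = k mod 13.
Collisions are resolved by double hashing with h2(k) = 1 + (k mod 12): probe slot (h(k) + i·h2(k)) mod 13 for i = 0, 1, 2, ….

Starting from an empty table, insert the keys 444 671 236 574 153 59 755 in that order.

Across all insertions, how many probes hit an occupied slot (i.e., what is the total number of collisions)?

2

444 hashes to 2; slot 2 is free → place at 2.
671 hashes to 8; slot 8 is free → place at 8.
236 hashes to 2, h2=9; 2 taken → place at 11.
574 hashes to 2, h2=11; 2 taken → place at 0.
153 hashes to 10; slot 10 is free → place at 10.
59 hashes to 7; slot 7 is free → place at 7.
755 hashes to 1; slot 1 is free → place at 1.
Table: [574, 755, 444, ∅, ∅, ∅, ∅, 59, 671, ∅, 153, 236, ∅]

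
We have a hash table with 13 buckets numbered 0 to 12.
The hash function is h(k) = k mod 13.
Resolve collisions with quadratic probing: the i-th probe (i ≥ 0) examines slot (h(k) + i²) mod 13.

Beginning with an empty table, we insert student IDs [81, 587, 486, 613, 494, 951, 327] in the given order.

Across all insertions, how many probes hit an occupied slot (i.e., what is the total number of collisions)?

10

Insert 81: h=3, slot 3 empty → index 3.
Insert 587: h=2, slot 2 empty → index 2.
Insert 486: h=5, slot 5 empty → index 5.
Insert 613: h=2, slots 2,3 occupied → index 6.
Insert 494: h=0, slot 0 empty → index 0.
Insert 951: h=2, slots 2,3,6 occupied → index 11.
Insert 327: h=2, slots 2,3,6,11,5 occupied → index 1.
Table: [494, 327, 587, 81, -, 486, 613, -, -, -, -, 951, -]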